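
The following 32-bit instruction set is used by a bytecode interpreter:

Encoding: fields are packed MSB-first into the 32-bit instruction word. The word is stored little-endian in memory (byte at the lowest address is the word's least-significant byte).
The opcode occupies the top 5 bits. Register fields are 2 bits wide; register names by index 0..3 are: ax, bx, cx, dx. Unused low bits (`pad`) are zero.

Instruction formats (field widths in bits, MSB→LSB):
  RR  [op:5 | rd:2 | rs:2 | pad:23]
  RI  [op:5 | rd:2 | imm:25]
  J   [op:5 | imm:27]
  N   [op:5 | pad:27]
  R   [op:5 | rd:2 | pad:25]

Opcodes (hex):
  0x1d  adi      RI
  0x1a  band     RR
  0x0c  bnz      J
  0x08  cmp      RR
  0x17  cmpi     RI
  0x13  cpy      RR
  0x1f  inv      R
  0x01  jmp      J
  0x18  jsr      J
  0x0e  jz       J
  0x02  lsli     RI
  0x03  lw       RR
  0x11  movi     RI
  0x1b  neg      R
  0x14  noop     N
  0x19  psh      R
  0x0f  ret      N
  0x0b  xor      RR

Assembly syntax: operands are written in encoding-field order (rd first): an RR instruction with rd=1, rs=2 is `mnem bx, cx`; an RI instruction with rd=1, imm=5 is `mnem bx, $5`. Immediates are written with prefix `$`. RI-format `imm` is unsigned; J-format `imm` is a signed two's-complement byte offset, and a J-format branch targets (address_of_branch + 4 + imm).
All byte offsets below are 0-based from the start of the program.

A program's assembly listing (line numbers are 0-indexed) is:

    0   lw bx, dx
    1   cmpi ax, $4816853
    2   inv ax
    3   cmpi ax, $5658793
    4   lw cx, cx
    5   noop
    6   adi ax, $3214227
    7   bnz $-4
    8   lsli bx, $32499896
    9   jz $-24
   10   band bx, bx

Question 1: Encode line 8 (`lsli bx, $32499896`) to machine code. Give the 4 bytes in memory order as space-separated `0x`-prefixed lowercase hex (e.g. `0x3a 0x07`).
0xb8 0xe8 0xef 0x13

8. lsli fields op=0x2:5|rd=1:2|imm=32499896:25 → word 13efe8b8h → b8 e8 ef 13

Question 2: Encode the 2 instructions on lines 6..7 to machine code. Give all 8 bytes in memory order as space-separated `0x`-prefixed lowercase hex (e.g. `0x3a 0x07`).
L6: adi op=0x1d:5|rd=0:2|imm=3214227:25 ⇒ 0xe8310b93 ⇒ little 93 0b 31 e8
L7: bnz op=0xc:5|imm=-4:27 ⇒ 0x67fffffc ⇒ little fc ff ff 67

0x93 0x0b 0x31 0xe8 0xfc 0xff 0xff 0x67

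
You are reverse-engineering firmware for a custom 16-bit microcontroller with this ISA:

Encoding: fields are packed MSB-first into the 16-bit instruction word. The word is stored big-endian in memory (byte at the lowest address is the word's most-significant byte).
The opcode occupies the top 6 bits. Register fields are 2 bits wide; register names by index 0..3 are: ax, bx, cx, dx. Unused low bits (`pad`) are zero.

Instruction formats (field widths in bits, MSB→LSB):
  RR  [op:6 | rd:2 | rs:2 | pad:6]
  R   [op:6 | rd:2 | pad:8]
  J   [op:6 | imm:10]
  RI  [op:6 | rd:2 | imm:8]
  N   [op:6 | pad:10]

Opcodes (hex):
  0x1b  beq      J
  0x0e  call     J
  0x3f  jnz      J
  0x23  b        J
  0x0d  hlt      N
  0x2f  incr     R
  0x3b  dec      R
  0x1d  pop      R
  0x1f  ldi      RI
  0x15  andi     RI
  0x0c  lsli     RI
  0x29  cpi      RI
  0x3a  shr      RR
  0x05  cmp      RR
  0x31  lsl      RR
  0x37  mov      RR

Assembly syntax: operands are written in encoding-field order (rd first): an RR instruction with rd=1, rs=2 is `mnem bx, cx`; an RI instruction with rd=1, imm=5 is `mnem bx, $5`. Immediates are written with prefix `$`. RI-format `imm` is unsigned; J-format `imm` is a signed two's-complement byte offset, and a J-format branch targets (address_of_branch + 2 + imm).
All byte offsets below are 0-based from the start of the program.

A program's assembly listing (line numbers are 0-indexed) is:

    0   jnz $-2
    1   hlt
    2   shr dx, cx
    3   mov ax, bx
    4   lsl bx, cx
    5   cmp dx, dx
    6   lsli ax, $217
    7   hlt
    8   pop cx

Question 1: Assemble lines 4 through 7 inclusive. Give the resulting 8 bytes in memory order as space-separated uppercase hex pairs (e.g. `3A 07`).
C5 80 17 C0 30 D9 34 00

line 4 (lsl): pack op=0x31:6|rd=1:2|rs=2:2|pad=0:6 = 0xc580; big→ c5 80
line 5 (cmp): pack op=0x5:6|rd=3:2|rs=3:2|pad=0:6 = 0x17c0; big→ 17 c0
line 6 (lsli): pack op=0xc:6|rd=0:2|imm=217:8 = 0x30d9; big→ 30 d9
line 7 (hlt): pack op=0xd:6|pad=0:10 = 0x3400; big→ 34 00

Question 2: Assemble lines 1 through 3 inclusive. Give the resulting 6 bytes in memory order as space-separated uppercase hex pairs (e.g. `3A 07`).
34 00 EB 80 DC 40

L1: hlt op=0xd:6|pad=0:10 ⇒ 0x3400 ⇒ big 34 00
L2: shr op=0x3a:6|rd=3:2|rs=2:2|pad=0:6 ⇒ 0xeb80 ⇒ big eb 80
L3: mov op=0x37:6|rd=0:2|rs=1:2|pad=0:6 ⇒ 0xdc40 ⇒ big dc 40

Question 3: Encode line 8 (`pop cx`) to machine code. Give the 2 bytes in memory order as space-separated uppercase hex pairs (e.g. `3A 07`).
76 00

L8: pop op=0x1d:6|rd=2:2|pad=0:8 ⇒ 0x7600 ⇒ big 76 00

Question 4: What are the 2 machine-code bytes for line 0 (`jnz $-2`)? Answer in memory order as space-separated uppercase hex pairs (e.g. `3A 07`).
0. jnz fields op=0x3f:6|imm=-2:10 → word fffeh → ff fe

FF FE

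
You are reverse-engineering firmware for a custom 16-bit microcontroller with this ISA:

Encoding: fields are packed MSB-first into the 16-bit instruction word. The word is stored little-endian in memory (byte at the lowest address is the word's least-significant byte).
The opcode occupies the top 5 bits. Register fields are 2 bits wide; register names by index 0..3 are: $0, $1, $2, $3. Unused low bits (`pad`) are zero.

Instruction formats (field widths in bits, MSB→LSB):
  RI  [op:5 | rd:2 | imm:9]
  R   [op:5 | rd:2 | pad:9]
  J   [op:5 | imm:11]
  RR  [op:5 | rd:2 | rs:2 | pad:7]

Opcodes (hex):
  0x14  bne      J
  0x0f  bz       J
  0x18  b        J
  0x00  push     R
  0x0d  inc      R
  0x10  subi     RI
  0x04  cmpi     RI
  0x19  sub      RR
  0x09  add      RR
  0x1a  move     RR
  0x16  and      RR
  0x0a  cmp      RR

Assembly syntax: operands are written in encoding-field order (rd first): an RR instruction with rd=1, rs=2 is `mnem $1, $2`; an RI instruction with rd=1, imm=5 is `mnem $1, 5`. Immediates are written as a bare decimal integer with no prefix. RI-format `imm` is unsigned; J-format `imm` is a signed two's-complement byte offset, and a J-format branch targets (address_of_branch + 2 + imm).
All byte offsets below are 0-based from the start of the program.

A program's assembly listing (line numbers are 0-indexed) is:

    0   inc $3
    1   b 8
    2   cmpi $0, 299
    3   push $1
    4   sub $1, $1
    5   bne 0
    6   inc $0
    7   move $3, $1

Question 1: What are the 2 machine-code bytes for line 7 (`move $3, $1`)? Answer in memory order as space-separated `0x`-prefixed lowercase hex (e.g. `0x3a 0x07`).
0x80 0xd6

line 7 (move): pack op=0x1a:5|rd=3:2|rs=1:2|pad=0:7 = 0xd680; little→ 80 d6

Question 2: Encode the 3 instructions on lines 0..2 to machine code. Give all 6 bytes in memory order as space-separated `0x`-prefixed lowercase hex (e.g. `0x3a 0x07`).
line 0 (inc): pack op=0xd:5|rd=3:2|pad=0:9 = 0x6e00; little→ 00 6e
line 1 (b): pack op=0x18:5|imm=8:11 = 0xc008; little→ 08 c0
line 2 (cmpi): pack op=0x4:5|rd=0:2|imm=299:9 = 0x212b; little→ 2b 21

0x00 0x6e 0x08 0xc0 0x2b 0x21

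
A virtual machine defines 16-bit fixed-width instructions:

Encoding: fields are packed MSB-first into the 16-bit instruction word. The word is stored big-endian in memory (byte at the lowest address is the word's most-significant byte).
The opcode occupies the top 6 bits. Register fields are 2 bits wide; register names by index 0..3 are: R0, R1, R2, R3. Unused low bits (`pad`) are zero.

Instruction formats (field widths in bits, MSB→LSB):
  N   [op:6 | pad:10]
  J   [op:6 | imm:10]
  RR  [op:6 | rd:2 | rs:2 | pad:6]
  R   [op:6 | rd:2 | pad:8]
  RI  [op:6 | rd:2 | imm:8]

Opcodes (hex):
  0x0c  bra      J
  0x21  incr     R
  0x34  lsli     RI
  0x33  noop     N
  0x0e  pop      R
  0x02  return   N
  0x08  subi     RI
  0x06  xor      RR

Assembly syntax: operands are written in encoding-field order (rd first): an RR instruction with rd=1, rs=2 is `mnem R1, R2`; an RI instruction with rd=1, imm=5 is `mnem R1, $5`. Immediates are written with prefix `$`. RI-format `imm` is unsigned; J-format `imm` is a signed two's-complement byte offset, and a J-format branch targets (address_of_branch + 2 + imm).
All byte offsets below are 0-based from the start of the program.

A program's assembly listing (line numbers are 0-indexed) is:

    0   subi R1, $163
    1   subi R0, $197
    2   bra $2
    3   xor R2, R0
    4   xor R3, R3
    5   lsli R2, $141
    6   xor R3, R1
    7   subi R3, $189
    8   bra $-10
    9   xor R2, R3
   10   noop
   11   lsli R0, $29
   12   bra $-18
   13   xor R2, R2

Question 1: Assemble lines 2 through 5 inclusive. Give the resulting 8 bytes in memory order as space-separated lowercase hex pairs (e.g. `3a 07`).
L2: bra op=0xc:6|imm=2:10 ⇒ 0x3002 ⇒ big 30 02
L3: xor op=0x6:6|rd=2:2|rs=0:2|pad=0:6 ⇒ 0x1a00 ⇒ big 1a 00
L4: xor op=0x6:6|rd=3:2|rs=3:2|pad=0:6 ⇒ 0x1bc0 ⇒ big 1b c0
L5: lsli op=0x34:6|rd=2:2|imm=141:8 ⇒ 0xd28d ⇒ big d2 8d

30 02 1a 00 1b c0 d2 8d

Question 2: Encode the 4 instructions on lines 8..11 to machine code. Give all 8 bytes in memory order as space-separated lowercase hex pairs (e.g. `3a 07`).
33 f6 1a c0 cc 00 d0 1d

L8: bra op=0xc:6|imm=-10:10 ⇒ 0x33f6 ⇒ big 33 f6
L9: xor op=0x6:6|rd=2:2|rs=3:2|pad=0:6 ⇒ 0x1ac0 ⇒ big 1a c0
L10: noop op=0x33:6|pad=0:10 ⇒ 0xcc00 ⇒ big cc 00
L11: lsli op=0x34:6|rd=0:2|imm=29:8 ⇒ 0xd01d ⇒ big d0 1d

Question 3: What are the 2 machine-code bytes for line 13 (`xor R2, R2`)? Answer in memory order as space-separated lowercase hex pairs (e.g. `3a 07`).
L13: xor op=0x6:6|rd=2:2|rs=2:2|pad=0:6 ⇒ 0x1a80 ⇒ big 1a 80

1a 80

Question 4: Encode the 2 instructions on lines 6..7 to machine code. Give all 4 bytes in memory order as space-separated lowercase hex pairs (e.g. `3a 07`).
1b 40 23 bd

6. xor fields op=0x6:6|rd=3:2|rs=1:2|pad=0:6 → word 1b40h → 1b 40
7. subi fields op=0x8:6|rd=3:2|imm=189:8 → word 23bdh → 23 bd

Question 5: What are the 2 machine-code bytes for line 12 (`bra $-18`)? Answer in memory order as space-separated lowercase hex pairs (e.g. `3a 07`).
line 12 (bra): pack op=0xc:6|imm=-18:10 = 0x33ee; big→ 33 ee

33 ee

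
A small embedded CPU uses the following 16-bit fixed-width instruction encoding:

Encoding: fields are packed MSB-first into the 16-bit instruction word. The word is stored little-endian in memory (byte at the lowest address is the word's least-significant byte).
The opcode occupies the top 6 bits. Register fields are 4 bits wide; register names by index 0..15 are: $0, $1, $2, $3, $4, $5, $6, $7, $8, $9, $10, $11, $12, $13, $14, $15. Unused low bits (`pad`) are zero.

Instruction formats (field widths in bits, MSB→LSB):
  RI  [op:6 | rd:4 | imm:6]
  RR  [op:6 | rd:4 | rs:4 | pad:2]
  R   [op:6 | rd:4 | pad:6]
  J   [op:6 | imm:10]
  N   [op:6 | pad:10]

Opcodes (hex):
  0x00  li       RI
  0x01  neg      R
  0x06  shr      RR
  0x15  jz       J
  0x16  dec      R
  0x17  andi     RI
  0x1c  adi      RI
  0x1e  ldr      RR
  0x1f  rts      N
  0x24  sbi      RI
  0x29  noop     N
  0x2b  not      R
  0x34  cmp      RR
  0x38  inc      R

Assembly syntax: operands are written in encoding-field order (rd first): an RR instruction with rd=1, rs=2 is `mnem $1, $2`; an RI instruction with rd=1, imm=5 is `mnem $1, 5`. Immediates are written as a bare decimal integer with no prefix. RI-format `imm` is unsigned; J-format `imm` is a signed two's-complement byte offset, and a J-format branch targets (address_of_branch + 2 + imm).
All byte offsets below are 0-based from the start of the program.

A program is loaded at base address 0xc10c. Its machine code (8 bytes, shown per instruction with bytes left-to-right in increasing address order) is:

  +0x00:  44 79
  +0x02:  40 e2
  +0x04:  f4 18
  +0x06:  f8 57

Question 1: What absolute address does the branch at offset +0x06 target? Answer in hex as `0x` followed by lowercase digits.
0xc10c

@+06  little-endian(f8 57) = 0x57f8
  opcode bits[15:10]=0x15: jz/J
  imm@[9:0]=0x3f8 (s10→-8) ⇒ -8
  target = base 0xc10c + off 0x06 + 2 + imm -8 = 0xc10c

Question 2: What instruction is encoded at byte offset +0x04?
shr $3, $13

+0x04: f4 18 ⇒ word 0x18f4 (little)
  top 6b → 0x6 → shr [RR]
  [9:6] rd=3 = $3
  [5:2] rs=13 = $13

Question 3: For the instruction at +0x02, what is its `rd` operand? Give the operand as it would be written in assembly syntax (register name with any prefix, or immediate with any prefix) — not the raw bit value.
$9

[02] 40 e2 → 0xe240
  op=0xe240>>10=0x38 ⇒ inc (R)
  [9:6] rd=9 = $9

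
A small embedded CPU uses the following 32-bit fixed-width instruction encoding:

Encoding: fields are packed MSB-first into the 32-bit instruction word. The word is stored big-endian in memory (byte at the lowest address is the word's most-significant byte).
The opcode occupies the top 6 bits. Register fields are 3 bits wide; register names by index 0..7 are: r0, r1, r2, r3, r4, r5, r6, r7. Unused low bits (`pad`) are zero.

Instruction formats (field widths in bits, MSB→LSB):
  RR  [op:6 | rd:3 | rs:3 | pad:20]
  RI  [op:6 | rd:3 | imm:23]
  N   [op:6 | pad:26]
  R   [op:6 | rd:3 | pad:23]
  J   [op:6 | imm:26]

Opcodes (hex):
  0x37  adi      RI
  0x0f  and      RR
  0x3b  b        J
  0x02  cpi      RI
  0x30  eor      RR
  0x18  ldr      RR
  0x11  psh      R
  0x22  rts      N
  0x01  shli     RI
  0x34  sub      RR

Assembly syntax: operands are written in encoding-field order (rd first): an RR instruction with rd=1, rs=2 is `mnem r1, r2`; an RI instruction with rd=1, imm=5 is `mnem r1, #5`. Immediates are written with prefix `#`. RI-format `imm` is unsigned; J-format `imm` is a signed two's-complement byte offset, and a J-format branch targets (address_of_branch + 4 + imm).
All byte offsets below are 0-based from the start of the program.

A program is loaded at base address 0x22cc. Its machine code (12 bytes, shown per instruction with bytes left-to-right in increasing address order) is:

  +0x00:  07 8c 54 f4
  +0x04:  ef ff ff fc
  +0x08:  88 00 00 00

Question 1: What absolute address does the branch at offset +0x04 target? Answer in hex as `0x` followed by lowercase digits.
0x22d0

off 0x04: read ef ff ff fc as big → 0xeffffffc
  opcode bits[31:26]=0x3b: b/J
  imm: (w>>0)&0x3ffffff=0x3fffffc (s26→-4) → #-4
  target = base 0x22cc + off 0x04 + 4 + imm -4 = 0x22d0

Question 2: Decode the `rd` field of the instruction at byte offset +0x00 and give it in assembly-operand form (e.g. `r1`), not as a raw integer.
r7

+0x00: 07 8c 54 f4 ⇒ word 0x078c54f4 (big)
  opcode bits[31:26]=0x1: shli/RI
  [25:23] rd=7 = r7
  [22:0] imm=808180 = #808180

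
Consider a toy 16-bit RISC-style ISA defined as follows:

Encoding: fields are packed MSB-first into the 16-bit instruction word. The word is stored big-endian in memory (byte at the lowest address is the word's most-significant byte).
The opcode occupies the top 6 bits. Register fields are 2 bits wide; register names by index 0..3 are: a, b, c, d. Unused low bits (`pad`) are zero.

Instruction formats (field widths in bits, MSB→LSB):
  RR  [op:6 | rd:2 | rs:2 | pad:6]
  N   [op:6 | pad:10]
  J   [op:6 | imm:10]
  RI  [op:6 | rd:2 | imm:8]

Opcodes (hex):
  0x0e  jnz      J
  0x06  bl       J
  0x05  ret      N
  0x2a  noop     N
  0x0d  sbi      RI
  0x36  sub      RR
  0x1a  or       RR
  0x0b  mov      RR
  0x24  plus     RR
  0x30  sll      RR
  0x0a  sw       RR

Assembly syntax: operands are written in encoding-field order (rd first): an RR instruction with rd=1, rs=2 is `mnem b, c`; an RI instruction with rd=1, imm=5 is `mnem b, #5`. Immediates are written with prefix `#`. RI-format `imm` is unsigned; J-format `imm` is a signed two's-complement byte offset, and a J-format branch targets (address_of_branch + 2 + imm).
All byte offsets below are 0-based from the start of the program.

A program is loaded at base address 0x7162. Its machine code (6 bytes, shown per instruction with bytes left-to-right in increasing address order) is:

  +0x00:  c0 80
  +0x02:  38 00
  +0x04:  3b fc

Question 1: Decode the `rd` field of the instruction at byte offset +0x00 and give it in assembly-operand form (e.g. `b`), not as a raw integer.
a

@+00  big-endian(c0 80) = 0xc080
  top 6b → 0x30 → sll [RR]
  rd@[9:8]=0x0 ⇒ a
  rs@[7:6]=0x2 ⇒ c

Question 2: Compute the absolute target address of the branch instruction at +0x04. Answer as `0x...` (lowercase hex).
off 0x04: read 3b fc as big → 0x3bfc
  opcode bits[15:10]=0xe: jnz/J
  imm: (w>>0)&0x3ff=0x3fc (s10→-4) → #-4
  target = base 0x7162 + off 0x04 + 2 + imm -4 = 0x7164

0x7164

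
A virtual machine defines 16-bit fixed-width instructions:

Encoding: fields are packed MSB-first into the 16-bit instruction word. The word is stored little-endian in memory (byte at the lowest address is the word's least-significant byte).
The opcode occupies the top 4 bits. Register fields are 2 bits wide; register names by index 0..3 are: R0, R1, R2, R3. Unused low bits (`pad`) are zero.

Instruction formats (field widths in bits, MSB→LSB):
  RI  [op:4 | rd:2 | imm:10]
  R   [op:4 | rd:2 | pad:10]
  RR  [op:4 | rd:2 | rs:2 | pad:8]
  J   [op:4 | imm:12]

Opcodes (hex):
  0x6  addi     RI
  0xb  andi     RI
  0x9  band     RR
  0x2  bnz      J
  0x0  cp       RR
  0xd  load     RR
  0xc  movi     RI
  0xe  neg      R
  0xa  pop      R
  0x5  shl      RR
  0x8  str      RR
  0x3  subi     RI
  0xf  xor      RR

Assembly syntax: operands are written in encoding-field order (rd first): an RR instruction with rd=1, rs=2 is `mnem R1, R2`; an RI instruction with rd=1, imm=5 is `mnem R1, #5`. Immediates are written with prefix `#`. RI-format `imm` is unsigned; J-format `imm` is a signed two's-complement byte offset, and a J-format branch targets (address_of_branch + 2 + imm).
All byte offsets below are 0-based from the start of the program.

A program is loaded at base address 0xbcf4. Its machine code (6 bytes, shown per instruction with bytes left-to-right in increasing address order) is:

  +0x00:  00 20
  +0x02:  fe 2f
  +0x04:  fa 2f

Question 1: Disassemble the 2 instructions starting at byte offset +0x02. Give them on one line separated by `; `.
[02] fe 2f → 0x2ffe
  op=0x2ffe>>12=0x2 ⇒ bnz (J)
  imm@[11:0]=0xffe (s12→-2) ⇒ #-2
[04] fa 2f → 0x2ffa
  op=0x2ffa>>12=0x2 ⇒ bnz (J)
  imm@[11:0]=0xffa (s12→-6) ⇒ #-6

bnz #-2; bnz #-6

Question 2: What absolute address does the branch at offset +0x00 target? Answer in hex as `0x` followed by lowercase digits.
[00] 00 20 → 0x2000
  opcode bits[15:12]=0x2: bnz/J
  imm: (w>>0)&0xfff=0x0 → #0
  target = base 0xbcf4 + off 0x00 + 2 + imm 0 = 0xbcf6

0xbcf6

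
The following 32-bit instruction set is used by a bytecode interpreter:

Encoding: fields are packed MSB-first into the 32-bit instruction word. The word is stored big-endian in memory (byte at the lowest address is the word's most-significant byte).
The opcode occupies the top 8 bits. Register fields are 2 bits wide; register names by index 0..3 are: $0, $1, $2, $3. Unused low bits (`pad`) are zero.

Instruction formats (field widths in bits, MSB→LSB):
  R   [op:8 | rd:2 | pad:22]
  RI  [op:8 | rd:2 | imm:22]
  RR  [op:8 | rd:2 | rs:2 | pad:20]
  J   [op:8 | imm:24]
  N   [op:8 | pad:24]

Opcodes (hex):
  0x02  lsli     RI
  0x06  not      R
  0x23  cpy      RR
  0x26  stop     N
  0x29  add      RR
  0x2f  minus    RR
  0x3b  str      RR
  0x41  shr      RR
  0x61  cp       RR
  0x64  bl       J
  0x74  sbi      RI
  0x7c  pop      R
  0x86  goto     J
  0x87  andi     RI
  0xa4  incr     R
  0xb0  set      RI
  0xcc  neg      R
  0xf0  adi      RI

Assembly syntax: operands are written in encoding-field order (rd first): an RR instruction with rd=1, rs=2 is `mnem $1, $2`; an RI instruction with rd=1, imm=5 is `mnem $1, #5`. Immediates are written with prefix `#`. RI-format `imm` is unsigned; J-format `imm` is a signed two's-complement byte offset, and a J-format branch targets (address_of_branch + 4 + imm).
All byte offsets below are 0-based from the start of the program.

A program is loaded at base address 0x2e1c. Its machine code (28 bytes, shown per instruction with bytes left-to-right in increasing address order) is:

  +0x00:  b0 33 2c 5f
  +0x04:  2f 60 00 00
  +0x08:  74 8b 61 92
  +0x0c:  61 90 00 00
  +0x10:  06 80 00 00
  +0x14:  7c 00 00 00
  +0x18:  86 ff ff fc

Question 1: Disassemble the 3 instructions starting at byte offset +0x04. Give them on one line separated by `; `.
minus $1, $2; sbi $2, #745874; cp $2, $1

[04] 2f 60 00 00 → 0x2f600000
  opcode bits[31:24]=0x2f: minus/RR
  rd@[23:22]=0x1 ⇒ $1
  rs@[21:20]=0x2 ⇒ $2
[08] 74 8b 61 92 → 0x748b6192
  opcode bits[31:24]=0x74: sbi/RI
  rd@[23:22]=0x2 ⇒ $2
  imm@[21:0]=0xb6192 ⇒ #745874
[0c] 61 90 00 00 → 0x61900000
  opcode bits[31:24]=0x61: cp/RR
  rd@[23:22]=0x2 ⇒ $2
  rs@[21:20]=0x1 ⇒ $1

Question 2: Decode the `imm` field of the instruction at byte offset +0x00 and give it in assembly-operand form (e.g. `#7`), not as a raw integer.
+0x00: b0 33 2c 5f ⇒ word 0xb0332c5f (big)
  op=0xb0332c5f>>24=0xb0 ⇒ set (RI)
  [23:22] rd=0 = $0
  [21:0] imm=3353695 = #3353695

#3353695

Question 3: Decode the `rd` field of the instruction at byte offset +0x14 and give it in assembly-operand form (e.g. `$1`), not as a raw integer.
off 0x14: read 7c 00 00 00 as big → 0x7c000000
  top 8b → 0x7c → pop [R]
  rd@[23:22]=0x0 ⇒ $0

$0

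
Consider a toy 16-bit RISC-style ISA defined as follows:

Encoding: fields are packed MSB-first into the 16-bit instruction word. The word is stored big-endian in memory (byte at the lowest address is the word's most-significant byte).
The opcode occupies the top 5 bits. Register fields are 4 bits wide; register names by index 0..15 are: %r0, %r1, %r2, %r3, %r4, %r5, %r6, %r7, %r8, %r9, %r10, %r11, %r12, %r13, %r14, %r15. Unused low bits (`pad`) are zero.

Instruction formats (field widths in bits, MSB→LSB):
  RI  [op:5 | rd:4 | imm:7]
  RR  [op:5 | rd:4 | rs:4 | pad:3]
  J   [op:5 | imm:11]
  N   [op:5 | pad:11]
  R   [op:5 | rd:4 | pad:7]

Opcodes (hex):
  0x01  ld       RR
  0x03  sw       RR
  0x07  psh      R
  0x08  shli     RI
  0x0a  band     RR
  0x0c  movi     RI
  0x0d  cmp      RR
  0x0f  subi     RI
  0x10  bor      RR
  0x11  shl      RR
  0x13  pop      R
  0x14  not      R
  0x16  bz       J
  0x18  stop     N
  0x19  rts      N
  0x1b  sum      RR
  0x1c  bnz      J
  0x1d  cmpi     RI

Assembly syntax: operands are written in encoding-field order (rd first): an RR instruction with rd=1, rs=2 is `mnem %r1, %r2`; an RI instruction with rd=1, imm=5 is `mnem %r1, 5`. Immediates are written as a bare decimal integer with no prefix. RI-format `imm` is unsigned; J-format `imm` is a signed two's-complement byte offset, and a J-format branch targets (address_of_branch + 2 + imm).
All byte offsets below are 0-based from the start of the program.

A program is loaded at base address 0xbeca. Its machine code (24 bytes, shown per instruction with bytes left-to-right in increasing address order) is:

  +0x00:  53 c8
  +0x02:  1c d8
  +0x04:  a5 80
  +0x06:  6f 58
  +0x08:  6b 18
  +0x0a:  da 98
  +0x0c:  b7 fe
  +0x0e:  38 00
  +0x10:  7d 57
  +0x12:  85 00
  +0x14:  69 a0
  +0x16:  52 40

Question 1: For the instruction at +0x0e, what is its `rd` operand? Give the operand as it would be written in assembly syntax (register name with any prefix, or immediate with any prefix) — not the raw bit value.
@+0e  big-endian(38 00) = 0x3800
  opcode bits[15:11]=0x7: psh/R
  [10:7] rd=0 = %r0

%r0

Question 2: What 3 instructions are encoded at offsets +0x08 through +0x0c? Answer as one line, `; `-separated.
[08] 6b 18 → 0x6b18
  opcode bits[15:11]=0xd: cmp/RR
  [10:7] rd=6 = %r6
  [6:3] rs=3 = %r3
[0a] da 98 → 0xda98
  opcode bits[15:11]=0x1b: sum/RR
  [10:7] rd=5 = %r5
  [6:3] rs=3 = %r3
[0c] b7 fe → 0xb7fe
  opcode bits[15:11]=0x16: bz/J
  [10:0] imm=2046 (s11→-2) = -2

cmp %r6, %r3; sum %r5, %r3; bz -2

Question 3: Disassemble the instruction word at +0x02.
off 0x02: read 1c d8 as big → 0x1cd8
  top 5b → 0x3 → sw [RR]
  rd: (w>>7)&0xf=0x9 → %r9
  rs: (w>>3)&0xf=0xb → %r11

sw %r9, %r11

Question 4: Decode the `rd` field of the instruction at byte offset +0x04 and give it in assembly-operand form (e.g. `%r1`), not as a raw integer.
%r11

+0x04: a5 80 ⇒ word 0xa580 (big)
  op=0xa580>>11=0x14 ⇒ not (R)
  rd: (w>>7)&0xf=0xb → %r11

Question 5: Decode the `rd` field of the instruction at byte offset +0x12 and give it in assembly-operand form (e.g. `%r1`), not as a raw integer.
+0x12: 85 00 ⇒ word 0x8500 (big)
  opcode bits[15:11]=0x10: bor/RR
  rd: (w>>7)&0xf=0xa → %r10
  rs: (w>>3)&0xf=0x0 → %r0

%r10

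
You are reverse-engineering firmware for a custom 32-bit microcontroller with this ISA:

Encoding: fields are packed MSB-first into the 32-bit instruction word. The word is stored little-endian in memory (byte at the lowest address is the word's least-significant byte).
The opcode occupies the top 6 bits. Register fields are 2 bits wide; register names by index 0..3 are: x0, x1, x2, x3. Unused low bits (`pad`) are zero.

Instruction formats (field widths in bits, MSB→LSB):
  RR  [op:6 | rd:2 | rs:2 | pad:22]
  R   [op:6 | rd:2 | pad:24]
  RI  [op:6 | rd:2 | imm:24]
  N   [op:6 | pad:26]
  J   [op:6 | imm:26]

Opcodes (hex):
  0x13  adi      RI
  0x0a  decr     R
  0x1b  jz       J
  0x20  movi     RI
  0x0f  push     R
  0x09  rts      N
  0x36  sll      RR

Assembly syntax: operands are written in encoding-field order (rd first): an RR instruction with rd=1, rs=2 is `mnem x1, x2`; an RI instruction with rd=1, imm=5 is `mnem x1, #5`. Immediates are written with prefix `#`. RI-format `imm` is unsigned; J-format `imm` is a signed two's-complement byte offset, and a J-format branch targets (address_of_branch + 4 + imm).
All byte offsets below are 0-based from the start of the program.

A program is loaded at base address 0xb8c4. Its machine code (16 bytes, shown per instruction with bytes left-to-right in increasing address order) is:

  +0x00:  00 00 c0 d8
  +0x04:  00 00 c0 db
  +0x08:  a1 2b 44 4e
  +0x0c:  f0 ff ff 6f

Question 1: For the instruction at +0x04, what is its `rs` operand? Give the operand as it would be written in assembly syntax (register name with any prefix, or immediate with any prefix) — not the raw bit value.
[04] 00 00 c0 db → 0xdbc00000
  op=0xdbc00000>>26=0x36 ⇒ sll (RR)
  [25:24] rd=3 = x3
  [23:22] rs=3 = x3

x3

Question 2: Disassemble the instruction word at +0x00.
+0x00: 00 00 c0 d8 ⇒ word 0xd8c00000 (little)
  top 6b → 0x36 → sll [RR]
  rd: (w>>24)&0x3=0x0 → x0
  rs: (w>>22)&0x3=0x3 → x3

sll x0, x3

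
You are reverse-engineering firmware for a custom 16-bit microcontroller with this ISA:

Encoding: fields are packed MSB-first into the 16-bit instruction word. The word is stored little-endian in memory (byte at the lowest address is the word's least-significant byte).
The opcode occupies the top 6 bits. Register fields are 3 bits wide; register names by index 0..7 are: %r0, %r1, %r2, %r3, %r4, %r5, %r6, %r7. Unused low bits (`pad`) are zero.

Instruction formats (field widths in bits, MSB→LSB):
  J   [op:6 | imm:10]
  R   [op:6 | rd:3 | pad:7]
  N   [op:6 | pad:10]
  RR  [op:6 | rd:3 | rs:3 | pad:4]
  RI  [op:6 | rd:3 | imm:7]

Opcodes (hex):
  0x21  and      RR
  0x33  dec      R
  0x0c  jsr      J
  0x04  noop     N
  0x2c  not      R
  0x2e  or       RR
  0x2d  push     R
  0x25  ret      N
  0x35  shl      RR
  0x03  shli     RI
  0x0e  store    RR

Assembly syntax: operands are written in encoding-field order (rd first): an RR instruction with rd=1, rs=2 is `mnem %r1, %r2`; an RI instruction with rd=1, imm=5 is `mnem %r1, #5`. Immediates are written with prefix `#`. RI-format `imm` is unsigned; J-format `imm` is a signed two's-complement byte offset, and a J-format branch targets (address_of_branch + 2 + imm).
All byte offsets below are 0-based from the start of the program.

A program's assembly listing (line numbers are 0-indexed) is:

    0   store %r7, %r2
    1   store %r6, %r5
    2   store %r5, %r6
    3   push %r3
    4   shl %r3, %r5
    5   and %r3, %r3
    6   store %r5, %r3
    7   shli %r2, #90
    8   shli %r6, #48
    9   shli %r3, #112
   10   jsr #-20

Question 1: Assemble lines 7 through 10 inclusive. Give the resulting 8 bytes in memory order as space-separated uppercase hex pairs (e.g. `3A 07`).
5A 0D 30 0F F0 0D EC 33

L7: shli op=0x3:6|rd=2:3|imm=90:7 ⇒ 0x0d5a ⇒ little 5a 0d
L8: shli op=0x3:6|rd=6:3|imm=48:7 ⇒ 0x0f30 ⇒ little 30 0f
L9: shli op=0x3:6|rd=3:3|imm=112:7 ⇒ 0x0df0 ⇒ little f0 0d
L10: jsr op=0xc:6|imm=-20:10 ⇒ 0x33ec ⇒ little ec 33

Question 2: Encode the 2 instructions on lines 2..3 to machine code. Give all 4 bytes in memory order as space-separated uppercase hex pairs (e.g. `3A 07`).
E0 3A 80 B5

L2: store op=0xe:6|rd=5:3|rs=6:3|pad=0:4 ⇒ 0x3ae0 ⇒ little e0 3a
L3: push op=0x2d:6|rd=3:3|pad=0:7 ⇒ 0xb580 ⇒ little 80 b5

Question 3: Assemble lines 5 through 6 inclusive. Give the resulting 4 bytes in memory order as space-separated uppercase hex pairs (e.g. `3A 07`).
B0 85 B0 3A

5. and fields op=0x21:6|rd=3:3|rs=3:3|pad=0:4 → word 85b0h → b0 85
6. store fields op=0xe:6|rd=5:3|rs=3:3|pad=0:4 → word 3ab0h → b0 3a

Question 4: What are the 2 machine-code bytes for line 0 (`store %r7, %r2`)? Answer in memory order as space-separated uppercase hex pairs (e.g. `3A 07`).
line 0 (store): pack op=0xe:6|rd=7:3|rs=2:3|pad=0:4 = 0x3ba0; little→ a0 3b

A0 3B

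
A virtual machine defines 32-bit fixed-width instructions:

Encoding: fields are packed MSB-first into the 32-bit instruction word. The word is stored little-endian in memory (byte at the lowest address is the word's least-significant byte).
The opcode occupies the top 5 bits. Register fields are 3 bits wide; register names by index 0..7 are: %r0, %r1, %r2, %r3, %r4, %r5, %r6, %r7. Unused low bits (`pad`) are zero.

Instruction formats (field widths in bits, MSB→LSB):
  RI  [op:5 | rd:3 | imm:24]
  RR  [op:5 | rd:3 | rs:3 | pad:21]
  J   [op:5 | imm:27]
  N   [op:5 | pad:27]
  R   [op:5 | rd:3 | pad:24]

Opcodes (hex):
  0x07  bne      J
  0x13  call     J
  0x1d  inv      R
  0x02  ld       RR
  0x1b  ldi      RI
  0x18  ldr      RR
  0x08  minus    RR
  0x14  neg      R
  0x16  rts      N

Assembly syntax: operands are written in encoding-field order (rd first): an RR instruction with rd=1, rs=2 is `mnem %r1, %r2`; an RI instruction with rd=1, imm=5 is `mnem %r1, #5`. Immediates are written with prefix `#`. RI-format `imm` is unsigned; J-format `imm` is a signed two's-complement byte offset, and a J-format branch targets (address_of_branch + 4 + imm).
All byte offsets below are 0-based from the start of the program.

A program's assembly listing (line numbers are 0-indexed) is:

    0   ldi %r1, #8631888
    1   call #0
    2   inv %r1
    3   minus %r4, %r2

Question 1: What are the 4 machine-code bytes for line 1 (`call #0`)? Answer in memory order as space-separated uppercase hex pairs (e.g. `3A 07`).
00 00 00 98

line 1 (call): pack op=0x13:5|imm=0:27 = 0x98000000; little→ 00 00 00 98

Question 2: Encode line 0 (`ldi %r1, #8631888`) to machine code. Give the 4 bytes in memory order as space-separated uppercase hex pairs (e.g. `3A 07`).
50 B6 83 D9

0. ldi fields op=0x1b:5|rd=1:3|imm=8631888:24 → word d983b650h → 50 b6 83 d9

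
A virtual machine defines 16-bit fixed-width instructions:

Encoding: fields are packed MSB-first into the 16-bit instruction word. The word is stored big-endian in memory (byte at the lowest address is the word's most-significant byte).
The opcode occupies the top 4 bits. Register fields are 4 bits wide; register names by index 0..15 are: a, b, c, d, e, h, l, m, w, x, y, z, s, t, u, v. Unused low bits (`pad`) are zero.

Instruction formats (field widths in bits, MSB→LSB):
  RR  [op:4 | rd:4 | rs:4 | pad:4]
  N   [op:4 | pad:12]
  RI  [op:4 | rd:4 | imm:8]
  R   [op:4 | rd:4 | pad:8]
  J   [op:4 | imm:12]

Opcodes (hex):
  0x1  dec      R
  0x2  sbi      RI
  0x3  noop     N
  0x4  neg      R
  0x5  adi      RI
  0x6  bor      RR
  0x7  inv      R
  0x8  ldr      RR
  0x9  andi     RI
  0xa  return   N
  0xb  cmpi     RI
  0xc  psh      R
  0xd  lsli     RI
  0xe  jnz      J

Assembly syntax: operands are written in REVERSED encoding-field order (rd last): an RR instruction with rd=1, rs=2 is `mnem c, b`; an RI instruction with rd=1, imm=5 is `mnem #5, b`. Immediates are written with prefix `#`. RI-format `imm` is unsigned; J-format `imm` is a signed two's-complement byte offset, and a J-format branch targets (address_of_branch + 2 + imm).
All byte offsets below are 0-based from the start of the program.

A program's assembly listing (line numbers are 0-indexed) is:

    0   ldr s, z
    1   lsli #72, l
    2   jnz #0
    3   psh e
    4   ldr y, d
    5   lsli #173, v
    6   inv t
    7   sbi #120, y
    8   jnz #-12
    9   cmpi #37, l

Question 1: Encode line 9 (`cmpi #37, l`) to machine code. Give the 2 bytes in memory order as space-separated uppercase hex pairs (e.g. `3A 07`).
9. cmpi fields op=0xb:4|rd=6:4|imm=37:8 → word b625h → b6 25

B6 25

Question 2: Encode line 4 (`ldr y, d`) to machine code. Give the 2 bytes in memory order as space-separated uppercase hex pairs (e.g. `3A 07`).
4. ldr fields op=0x8:4|rd=3:4|rs=10:4|pad=0:4 → word 83a0h → 83 a0

83 A0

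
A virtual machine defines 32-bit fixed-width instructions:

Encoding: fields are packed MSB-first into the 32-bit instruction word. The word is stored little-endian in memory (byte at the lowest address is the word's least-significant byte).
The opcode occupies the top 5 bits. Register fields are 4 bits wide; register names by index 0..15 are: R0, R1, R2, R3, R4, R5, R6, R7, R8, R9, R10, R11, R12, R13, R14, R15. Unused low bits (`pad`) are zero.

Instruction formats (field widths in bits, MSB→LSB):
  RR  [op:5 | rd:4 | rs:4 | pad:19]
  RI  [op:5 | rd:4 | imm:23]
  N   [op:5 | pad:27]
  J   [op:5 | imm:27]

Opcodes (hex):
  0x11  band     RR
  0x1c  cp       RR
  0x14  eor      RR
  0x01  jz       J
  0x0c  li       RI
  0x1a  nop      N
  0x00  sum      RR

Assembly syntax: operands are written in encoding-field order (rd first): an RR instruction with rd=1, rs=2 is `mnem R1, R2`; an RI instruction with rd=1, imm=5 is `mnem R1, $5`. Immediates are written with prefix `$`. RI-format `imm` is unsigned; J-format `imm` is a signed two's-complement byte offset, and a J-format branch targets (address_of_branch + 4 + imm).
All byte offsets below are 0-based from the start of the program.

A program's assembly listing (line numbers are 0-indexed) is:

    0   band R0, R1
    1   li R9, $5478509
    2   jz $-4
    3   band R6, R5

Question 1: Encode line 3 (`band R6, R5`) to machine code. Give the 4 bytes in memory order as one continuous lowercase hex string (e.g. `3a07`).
L3: band op=0x11:5|rd=6:4|rs=5:4|pad=0:19 ⇒ 0x8b280000 ⇒ little 00 00 28 8b

0000288b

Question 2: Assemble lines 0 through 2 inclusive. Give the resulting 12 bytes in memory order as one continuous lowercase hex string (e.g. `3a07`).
000008886d98d364fcffff0f

L0: band op=0x11:5|rd=0:4|rs=1:4|pad=0:19 ⇒ 0x88080000 ⇒ little 00 00 08 88
L1: li op=0xc:5|rd=9:4|imm=5478509:23 ⇒ 0x64d3986d ⇒ little 6d 98 d3 64
L2: jz op=0x1:5|imm=-4:27 ⇒ 0x0ffffffc ⇒ little fc ff ff 0f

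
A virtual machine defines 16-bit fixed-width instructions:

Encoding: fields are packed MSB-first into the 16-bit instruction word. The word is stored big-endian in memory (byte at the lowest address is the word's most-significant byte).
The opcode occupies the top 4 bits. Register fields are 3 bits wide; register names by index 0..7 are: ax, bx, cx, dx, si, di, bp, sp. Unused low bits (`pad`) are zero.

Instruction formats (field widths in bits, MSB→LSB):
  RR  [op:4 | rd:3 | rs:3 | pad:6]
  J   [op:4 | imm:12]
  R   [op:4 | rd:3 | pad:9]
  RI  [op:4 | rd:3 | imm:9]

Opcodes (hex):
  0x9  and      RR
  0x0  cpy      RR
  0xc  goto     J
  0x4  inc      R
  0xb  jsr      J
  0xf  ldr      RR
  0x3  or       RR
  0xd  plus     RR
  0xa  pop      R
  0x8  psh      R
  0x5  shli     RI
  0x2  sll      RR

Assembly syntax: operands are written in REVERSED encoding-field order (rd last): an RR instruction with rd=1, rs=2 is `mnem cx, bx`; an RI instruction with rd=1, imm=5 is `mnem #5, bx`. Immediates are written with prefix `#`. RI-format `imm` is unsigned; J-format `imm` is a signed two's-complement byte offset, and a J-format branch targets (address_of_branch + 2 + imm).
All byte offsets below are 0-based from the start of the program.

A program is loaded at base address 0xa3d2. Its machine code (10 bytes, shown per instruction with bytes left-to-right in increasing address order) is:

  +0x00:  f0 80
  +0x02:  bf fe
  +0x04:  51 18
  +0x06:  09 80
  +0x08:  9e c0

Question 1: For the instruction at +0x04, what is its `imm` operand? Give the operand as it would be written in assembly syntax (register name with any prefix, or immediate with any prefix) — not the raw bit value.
off 0x04: read 51 18 as big → 0x5118
  top 4b → 0x5 → shli [RI]
  rd: (w>>9)&0x7=0x0 → ax
  imm: (w>>0)&0x1ff=0x118 → #280

#280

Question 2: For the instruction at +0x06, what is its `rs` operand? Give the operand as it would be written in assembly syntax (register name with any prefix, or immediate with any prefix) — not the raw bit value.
off 0x06: read 09 80 as big → 0x0980
  opcode bits[15:12]=0x0: cpy/RR
  rd: (w>>9)&0x7=0x4 → si
  rs: (w>>6)&0x7=0x6 → bp

bp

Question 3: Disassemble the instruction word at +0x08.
off 0x08: read 9e c0 as big → 0x9ec0
  opcode bits[15:12]=0x9: and/RR
  rd@[11:9]=0x7 ⇒ sp
  rs@[8:6]=0x3 ⇒ dx

and dx, sp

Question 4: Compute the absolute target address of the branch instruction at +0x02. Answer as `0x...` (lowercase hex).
+0x02: bf fe ⇒ word 0xbffe (big)
  op=0xbffe>>12=0xb ⇒ jsr (J)
  imm: (w>>0)&0xfff=0xffe (s12→-2) → #-2
  target = base 0xa3d2 + off 0x02 + 2 + imm -2 = 0xa3d4

0xa3d4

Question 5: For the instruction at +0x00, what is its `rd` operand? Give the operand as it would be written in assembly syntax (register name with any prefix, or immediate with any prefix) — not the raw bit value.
@+00  big-endian(f0 80) = 0xf080
  op=0xf080>>12=0xf ⇒ ldr (RR)
  [11:9] rd=0 = ax
  [8:6] rs=2 = cx

ax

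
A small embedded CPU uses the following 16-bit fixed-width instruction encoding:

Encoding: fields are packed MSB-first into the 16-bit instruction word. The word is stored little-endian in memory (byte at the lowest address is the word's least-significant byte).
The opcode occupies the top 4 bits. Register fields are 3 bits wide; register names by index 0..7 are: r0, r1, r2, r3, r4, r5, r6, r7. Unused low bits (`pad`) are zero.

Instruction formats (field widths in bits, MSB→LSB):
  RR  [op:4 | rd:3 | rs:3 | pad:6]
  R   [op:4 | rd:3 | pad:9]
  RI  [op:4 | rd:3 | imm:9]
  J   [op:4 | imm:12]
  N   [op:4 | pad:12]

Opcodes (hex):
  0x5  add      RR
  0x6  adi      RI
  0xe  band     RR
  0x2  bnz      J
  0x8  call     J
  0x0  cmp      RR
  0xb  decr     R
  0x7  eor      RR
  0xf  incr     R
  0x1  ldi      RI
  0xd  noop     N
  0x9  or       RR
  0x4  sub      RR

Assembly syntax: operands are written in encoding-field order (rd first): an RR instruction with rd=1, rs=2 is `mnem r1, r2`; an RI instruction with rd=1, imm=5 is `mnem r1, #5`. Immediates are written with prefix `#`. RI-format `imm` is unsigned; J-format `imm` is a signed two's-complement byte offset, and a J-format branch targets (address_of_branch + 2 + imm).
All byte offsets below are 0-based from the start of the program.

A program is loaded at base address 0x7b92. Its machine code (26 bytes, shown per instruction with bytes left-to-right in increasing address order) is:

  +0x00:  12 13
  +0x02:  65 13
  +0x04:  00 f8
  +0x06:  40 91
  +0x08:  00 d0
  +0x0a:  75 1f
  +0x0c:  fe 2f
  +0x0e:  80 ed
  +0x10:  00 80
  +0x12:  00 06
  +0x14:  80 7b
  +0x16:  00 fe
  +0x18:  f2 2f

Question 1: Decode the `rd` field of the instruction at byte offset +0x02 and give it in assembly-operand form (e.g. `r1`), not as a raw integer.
@+02  little-endian(65 13) = 0x1365
  op=0x1365>>12=0x1 ⇒ ldi (RI)
  [11:9] rd=1 = r1
  [8:0] imm=357 = #357

r1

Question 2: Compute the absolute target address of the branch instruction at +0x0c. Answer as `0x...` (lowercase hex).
off 0x0c: read fe 2f as little → 0x2ffe
  op=0x2ffe>>12=0x2 ⇒ bnz (J)
  [11:0] imm=4094 (s12→-2) = #-2
  target = base 0x7b92 + off 0x0c + 2 + imm -2 = 0x7b9e

0x7b9e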